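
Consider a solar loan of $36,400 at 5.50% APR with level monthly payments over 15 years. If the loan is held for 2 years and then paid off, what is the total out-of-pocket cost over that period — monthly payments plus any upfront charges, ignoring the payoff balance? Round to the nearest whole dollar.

$7,138

Monthly rate = 5.5%/12 = 0.0045833; payment = 36,400 × 0.0045833 / (1 − (1+0.0045833)^−180) = $297.42.
Total outlay = 24 × $297.42 = $7,138.08.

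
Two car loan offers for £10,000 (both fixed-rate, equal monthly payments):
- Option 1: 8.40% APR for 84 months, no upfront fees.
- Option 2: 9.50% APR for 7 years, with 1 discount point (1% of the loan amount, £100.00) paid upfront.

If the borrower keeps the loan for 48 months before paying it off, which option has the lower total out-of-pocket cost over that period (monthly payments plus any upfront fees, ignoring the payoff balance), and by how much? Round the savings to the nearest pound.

Option 1 by £368

Option 1: monthly rate = 8.4%/12 = 0.0070000; payment = 10,000 × 0.0070000 / (1 − (1+0.0070000)^−84) = £157.86.
Option 2: monthly rate = 9.5%/12 = 0.0079167; payment = 10,000 × 0.0079167 / (1 − (1+0.0079167)^−84) = £163.44.
Over 48 months: Option 1 costs 48 × £157.86 = £7,577.28; Option 2 costs 48 × £163.44 + £100.00 = £7,945.12.
Option 1 is cheaper by £7,945.12 − £7,577.28 = £367.84.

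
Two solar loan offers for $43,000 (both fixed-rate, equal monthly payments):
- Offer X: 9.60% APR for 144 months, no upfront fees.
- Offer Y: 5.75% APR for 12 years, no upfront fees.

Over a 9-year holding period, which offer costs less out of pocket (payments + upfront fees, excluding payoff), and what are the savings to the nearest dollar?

Offer Y by $9,712

Offer X: monthly rate = 9.6%/12 = 0.0080000; payment = 43,000 × 0.0080000 / (1 − (1+0.0080000)^−144) = $504.00.
Offer Y: monthly rate = 5.75%/12 = 0.0047917; payment = 43,000 × 0.0047917 / (1 − (1+0.0047917)^−144) = $414.07.
Over 108 months: Offer X costs 108 × $504.00 = $54,432.00; Offer Y costs 108 × $414.07 = $44,719.56.
Offer Y is cheaper by $54,432.00 − $44,719.56 = $9,712.44.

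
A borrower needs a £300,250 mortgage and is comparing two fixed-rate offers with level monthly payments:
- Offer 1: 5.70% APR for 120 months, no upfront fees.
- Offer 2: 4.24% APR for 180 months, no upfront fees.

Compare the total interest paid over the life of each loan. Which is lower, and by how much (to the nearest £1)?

Offer 1: monthly rate = 5.7%/12 = 0.0047500; payment = 300,250 × 0.0047500 / (1 − (1+0.0047500)^−120) = £3,288.34.
Total interest on Offer 1 = 120 × £3,288.34 − £300,250 = £94,350.80.
Offer 2: monthly rate = 4.24%/12 = 0.0035333; payment = 300,250 × 0.0035333 / (1 − (1+0.0035333)^−180) = £2,257.20.
Total interest on Offer 2 = 180 × £2,257.20 − £300,250 = £106,046.00.
Offer 1 is lower by £11,695.20.

Offer 1 by £11,695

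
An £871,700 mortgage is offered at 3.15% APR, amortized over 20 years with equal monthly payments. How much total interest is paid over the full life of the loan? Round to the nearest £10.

At 3.15% the monthly rate is 0.0026250, so the payment is 871,700 × 0.0026250 / (1 − 1.0026250^−240) = £4,900.14.
Total paid = 240 × £4,900.14 = £1,176,033.60; interest = £1,176,033.60 − £871,700 = £304,333.60.

£304,330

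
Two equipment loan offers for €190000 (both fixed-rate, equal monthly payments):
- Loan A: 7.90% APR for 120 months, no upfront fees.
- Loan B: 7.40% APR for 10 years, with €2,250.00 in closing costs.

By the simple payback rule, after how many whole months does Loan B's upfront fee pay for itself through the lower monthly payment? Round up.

Loan A: at 7.90% the monthly rate is 0.0065833, so the payment is 190,000 × 0.0065833 / (1 − 1.0065833^−120) = €2,295.20.
Loan B: at 7.40% the monthly rate is 0.0061667, so the payment is 190,000 × 0.0061667 / (1 − 1.0061667^−120) = €2,245.43.
Monthly savings = €2,295.20 − €2,245.43 = €49.77.
Break-even = €2,250.00 / €49.77 = 45.21 → 46 months.

46 months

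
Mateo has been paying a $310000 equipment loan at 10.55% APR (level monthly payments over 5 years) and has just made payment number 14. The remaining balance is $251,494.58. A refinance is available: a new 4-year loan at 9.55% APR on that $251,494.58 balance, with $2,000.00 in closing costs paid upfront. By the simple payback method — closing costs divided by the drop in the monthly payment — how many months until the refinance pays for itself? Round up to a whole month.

Current payment = 310,000 × 10.55%/12 / (1 − (1+0.0087917)^−60) = $6,670.79.
Refinanced payment = 251,494.58 × 0.0079583 / (1 − (1+0.0079583)^−48) = $6,324.34.
Monthly savings = $6,670.79 − $6,324.34 = $346.45.
Break-even = $2,000.00 / $346.45 = 5.77 → 6 months.

6 months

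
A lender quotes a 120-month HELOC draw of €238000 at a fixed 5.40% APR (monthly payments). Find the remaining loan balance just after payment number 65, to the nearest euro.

€125,024

With monthly rate i = 5.4%/12 = 0.0045000, the balance after k of n payments is P · [(1+i)^n − (1+i)^k] / [(1+i)^n − 1].
(1+0.0045000)^120 = 1.71392941 and (1+0.0045000)^65 = 1.33889392, so the balance is 238,000 × (1.71392941 − 1.33889392) / (1.71392941 − 1) = €125,024.19.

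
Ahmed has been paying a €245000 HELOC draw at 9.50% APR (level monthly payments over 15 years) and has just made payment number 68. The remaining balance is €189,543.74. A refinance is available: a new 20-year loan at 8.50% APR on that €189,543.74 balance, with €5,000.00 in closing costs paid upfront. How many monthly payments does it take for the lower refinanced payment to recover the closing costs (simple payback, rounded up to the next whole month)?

6 months

Current payment = 245,000 × 9.5%/12 / (1 − (1+0.0079167)^−180) = €2,558.35.
Refinanced payment = 189,543.74 × 0.0070833 / (1 − (1+0.0070833)^−240) = €1,644.90.
Monthly savings = €2,558.35 − €1,644.90 = €913.45.
Break-even = €5,000.00 / €913.45 = 5.47 → 6 months.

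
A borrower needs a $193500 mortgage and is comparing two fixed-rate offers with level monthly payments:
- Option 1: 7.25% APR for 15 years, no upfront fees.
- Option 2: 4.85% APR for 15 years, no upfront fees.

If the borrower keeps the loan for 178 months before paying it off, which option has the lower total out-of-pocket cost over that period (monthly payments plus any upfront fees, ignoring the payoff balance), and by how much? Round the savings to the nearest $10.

Option 2 by $44,730

Option 1: at 7.25% the monthly rate is 0.0060417, so the payment is 193,500 × 0.0060417 / (1 − 1.0060417^−180) = $1,766.39.
Option 2: monthly rate = 4.85%/12 = 0.0040417; payment = 193,500 × 0.0040417 / (1 − (1+0.0040417)^−180) = $1,515.11.
Over 178 months: Option 1 costs 178 × $1,766.39 = $314,417.42; Option 2 costs 178 × $1,515.11 = $269,689.58.
Option 2 is cheaper by $314,417.42 − $269,689.58 = $44,727.84.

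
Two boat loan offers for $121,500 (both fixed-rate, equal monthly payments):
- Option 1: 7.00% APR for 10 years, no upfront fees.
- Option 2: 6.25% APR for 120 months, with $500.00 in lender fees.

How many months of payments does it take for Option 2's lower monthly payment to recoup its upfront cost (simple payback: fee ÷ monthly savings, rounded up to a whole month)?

11 months

Option 1: at 7.00% the monthly rate is 0.0058333, so the payment is 121,500 × 0.0058333 / (1 − 1.0058333^−120) = $1,410.72.
Option 2: at 6.25% the monthly rate is 0.0052083, so the payment is 121,500 × 0.0052083 / (1 − 1.0052083^−120) = $1,364.20.
Monthly savings = $1,410.72 − $1,364.20 = $46.52.
Break-even = $500.00 / $46.52 = 10.75 → 11 months.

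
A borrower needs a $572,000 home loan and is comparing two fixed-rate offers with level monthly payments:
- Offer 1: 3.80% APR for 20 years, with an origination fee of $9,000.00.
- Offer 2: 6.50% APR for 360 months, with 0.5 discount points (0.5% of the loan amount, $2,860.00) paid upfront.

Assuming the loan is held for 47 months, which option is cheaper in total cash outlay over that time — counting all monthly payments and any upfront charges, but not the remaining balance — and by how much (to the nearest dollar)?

Offer 1: at 3.80% the monthly rate is 0.0031667, so the payment is 572,000 × 0.0031667 / (1 − 1.0031667^−240) = $3,406.22.
Offer 2: monthly rate = 6.5%/12 = 0.0054167; payment = 572,000 × 0.0054167 / (1 − (1+0.0054167)^−360) = $3,615.43.
Over 47 months: Offer 1 costs 47 × $3,406.22 + $9,000.00 = $169,092.34; Offer 2 costs 47 × $3,615.43 + $2,860.00 = $172,785.21.
Offer 1 is cheaper by $172,785.21 − $169,092.34 = $3,692.87.

Offer 1 by $3,693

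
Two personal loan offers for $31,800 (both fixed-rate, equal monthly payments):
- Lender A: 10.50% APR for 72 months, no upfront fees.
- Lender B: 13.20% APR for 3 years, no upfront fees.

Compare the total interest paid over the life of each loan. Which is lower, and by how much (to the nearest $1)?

Lender B by $4,313

Lender A: at 10.50% the monthly rate is 0.0087500, so the payment is 31,800 × 0.0087500 / (1 − 1.0087500^−72) = $597.17.
Total interest on Lender A = 72 × $597.17 − $31,800 = $11,196.24.
Lender B: at 13.20% the monthly rate is 0.0110000, so the payment is 31,800 × 0.0110000 / (1 − 1.0110000^−36) = $1,074.53.
Total interest on Lender B = 36 × $1,074.53 − $31,800 = $6,883.08.
Lender B is lower by $4,313.16.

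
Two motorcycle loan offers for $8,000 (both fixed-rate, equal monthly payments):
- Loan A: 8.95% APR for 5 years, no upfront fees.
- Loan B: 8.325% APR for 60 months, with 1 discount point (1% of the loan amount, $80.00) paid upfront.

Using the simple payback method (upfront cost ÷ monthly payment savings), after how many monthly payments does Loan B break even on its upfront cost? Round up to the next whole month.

Loan A: monthly rate = 8.95%/12 = 0.0074583; payment = 8,000 × 0.0074583 / (1 − (1+0.0074583)^−60) = $165.87.
Loan B: monthly rate = 8.325%/12 = 0.0069375; payment = 8,000 × 0.0069375 / (1 − (1+0.0069375)^−60) = $163.46.
Monthly savings = $165.87 − $163.46 = $2.41.
Break-even = $80.00 / $2.41 = 33.20 → 34 months.

34 months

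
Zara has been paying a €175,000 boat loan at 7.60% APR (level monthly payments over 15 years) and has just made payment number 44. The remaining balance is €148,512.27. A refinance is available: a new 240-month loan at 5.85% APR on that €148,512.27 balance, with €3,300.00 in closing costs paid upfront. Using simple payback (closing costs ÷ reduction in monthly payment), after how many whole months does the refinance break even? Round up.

6 months

Current payment = 175,000 × 7.6%/12 / (1 − (1+0.0063333)^−180) = €1,632.23.
Refinanced payment = 148,512.27 × 0.0048750 / (1 − (1+0.0048750)^−240) = €1,051.18.
Monthly savings = €1,632.23 − €1,051.18 = €581.05.
Break-even = €3,300.00 / €581.05 = 5.68 → 6 months.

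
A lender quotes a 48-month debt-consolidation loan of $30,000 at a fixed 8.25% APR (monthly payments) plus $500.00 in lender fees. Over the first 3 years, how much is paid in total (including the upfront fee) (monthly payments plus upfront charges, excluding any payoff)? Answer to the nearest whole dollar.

Monthly rate = 8.25%/12 = 0.0068750; payment = 30,000 × 0.0068750 / (1 − (1+0.0068750)^−48) = $735.91.
Total outlay = 36 × $735.91 + $500.00 = $26,992.76.

$26,993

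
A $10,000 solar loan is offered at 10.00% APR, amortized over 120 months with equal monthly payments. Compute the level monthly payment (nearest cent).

At 10.00% the monthly rate is 0.0083333, so the payment is 10,000 × 0.0083333 / (1 − 1.0083333^−120) = $132.15.

$132.15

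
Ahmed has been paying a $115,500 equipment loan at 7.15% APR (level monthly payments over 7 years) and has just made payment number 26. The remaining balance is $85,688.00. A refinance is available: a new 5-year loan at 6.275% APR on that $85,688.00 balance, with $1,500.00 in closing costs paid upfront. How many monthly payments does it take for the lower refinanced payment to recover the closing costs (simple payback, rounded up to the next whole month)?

18 months

Current payment = 115,500 × 7.15%/12 / (1 − (1+0.0059583)^−84) = $1,751.69.
Refinanced payment = 85,688.00 × 0.0052292 / (1 − (1+0.0052292)^−60) = $1,667.57.
Monthly savings = $1,751.69 − $1,667.57 = $84.12.
Break-even = $1,500.00 / $84.12 = 17.83 → 18 months.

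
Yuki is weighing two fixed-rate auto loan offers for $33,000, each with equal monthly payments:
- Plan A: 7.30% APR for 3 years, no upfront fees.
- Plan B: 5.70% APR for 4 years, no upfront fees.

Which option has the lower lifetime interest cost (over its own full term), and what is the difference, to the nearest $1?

Plan A by $138

Plan A: monthly rate = 7.3%/12 = 0.0060833; payment = 33,000 × 0.0060833 / (1 − (1+0.0060833)^−36) = $1,023.48.
Total interest on Plan A = 36 × $1,023.48 − $33,000 = $3,845.28.
Plan B: monthly rate = 5.7%/12 = 0.0047500; payment = 33,000 × 0.0047500 / (1 − (1+0.0047500)^−48) = $770.48.
Total interest on Plan B = 48 × $770.48 − $33,000 = $3,983.04.
Plan A is lower by $137.76.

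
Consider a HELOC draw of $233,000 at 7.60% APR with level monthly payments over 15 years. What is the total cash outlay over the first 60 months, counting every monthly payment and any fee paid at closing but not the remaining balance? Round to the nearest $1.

At 7.60% the monthly rate is 0.0063333, so the payment is 233,000 × 0.0063333 / (1 − 1.0063333^−180) = $2,173.20.
Total outlay = 60 × $2,173.20 = $130,392.00.

$130,392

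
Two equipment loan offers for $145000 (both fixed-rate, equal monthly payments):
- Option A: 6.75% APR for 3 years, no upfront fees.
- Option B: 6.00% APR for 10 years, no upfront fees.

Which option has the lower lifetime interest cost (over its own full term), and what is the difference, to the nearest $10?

Option A: at 6.75% the monthly rate is 0.0056250, so the payment is 145,000 × 0.0056250 / (1 − 1.0056250^−36) = $4,460.62.
Total interest on Option A = 36 × $4,460.62 − $145,000 = $15,582.32.
Option B: at 6.00% the monthly rate is 0.0050000, so the payment is 145,000 × 0.0050000 / (1 − 1.0050000^−120) = $1,609.80.
Total interest on Option B = 120 × $1,609.80 − $145,000 = $48,176.00.
Option A is lower by $32,593.68.

Option A by $32,590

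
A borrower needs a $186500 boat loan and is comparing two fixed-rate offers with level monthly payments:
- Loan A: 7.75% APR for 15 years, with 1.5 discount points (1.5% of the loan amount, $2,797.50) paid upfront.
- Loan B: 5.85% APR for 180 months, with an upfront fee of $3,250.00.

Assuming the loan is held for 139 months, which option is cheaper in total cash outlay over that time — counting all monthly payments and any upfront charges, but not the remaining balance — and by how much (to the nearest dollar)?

Loan A: monthly rate = 7.75%/12 = 0.0064583; payment = 186,500 × 0.0064583 / (1 − (1+0.0064583)^−180) = $1,755.48.
Loan B: at 5.85% the monthly rate is 0.0048750, so the payment is 186,500 × 0.0048750 / (1 − 1.0048750^−180) = $1,558.72.
Over 139 months: Loan A costs 139 × $1,755.48 + $2,797.50 = $246,809.22; Loan B costs 139 × $1,558.72 + $3,250.00 = $219,912.08.
Loan B is cheaper by $246,809.22 − $219,912.08 = $26,897.14.

Loan B by $26,897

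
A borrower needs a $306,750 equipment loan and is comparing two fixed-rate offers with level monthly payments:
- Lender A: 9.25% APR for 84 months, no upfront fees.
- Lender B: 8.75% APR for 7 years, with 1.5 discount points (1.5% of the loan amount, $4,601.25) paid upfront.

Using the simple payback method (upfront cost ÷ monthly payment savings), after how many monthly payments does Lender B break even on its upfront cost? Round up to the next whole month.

Lender A: monthly rate = 9.25%/12 = 0.0077083; payment = 306,750 × 0.0077083 / (1 − (1+0.0077083)^−84) = $4,974.33.
Lender B: monthly rate = 8.75%/12 = 0.0072917; payment = 306,750 × 0.0072917 / (1 − (1+0.0072917)^−84) = $4,896.49.
Monthly savings = $4,974.33 − $4,896.49 = $77.84.
Break-even = $4,601.25 / $77.84 = 59.11 → 60 months.

60 months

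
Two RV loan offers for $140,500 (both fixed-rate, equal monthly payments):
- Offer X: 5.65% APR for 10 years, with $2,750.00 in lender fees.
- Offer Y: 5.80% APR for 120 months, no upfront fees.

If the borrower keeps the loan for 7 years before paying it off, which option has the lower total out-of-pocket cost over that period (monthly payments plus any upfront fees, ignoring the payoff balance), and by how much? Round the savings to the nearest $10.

Offer Y by $1,870

Offer X: at 5.65% the monthly rate is 0.0047083, so the payment is 140,500 × 0.0047083 / (1 − 1.0047083^−120) = $1,535.26.
Offer Y: monthly rate = 5.8%/12 = 0.0048333; payment = 140,500 × 0.0048333 / (1 − (1+0.0048333)^−120) = $1,545.76.
Over 84 months: Offer X costs 84 × $1,535.26 + $2,750.00 = $131,711.84; Offer Y costs 84 × $1,545.76 = $129,843.84.
Offer Y is cheaper by $131,711.84 − $129,843.84 = $1,868.00.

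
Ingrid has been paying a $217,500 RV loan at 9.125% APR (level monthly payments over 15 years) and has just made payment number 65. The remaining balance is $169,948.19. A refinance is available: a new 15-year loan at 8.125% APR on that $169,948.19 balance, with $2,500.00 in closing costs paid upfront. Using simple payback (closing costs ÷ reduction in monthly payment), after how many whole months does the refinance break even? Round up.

5 months

Current payment = 217,500 × 9.125%/12 / (1 − (1+0.0076042)^−180) = $2,222.23.
Refinanced payment = 169,948.19 × 0.0067708 / (1 − (1+0.0067708)^−180) = $1,636.40.
Monthly savings = $2,222.23 − $1,636.40 = $585.83.
Break-even = $2,500.00 / $585.83 = 4.27 → 5 months.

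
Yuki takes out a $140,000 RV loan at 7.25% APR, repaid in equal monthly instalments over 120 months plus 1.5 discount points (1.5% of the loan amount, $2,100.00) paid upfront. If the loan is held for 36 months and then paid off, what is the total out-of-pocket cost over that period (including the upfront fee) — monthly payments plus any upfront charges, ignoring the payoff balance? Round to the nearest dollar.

At 7.25% the monthly rate is 0.0060417, so the payment is 140,000 × 0.0060417 / (1 − 1.0060417^−120) = $1,643.61.
Total outlay = 36 × $1,643.61 + $2,100.00 = $61,269.96.

$61,270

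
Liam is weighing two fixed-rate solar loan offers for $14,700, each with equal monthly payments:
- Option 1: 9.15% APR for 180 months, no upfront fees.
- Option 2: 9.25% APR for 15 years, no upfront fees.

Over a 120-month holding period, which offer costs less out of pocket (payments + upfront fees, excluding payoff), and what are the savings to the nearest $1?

Option 1: monthly rate = 9.15%/12 = 0.0076250; payment = 14,700 × 0.0076250 / (1 − (1+0.0076250)^−180) = $150.41.
Option 2: at 9.25% the monthly rate is 0.0077083, so the payment is 14,700 × 0.0077083 / (1 − 1.0077083^−180) = $151.29.
Over 120 months: Option 1 costs 120 × $150.41 = $18,049.20; Option 2 costs 120 × $151.29 = $18,154.80.
Option 1 is cheaper by $18,154.80 − $18,049.20 = $105.60.

Option 1 by $106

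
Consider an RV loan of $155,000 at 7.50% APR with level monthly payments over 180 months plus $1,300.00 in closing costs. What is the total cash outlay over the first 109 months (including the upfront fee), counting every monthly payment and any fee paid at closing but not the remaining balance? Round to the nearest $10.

At 7.50% the monthly rate is 0.0062500, so the payment is 155,000 × 0.0062500 / (1 − 1.0062500^−180) = $1,436.87.
Total outlay = 109 × $1,436.87 + $1,300.00 = $157,918.83.

$157,920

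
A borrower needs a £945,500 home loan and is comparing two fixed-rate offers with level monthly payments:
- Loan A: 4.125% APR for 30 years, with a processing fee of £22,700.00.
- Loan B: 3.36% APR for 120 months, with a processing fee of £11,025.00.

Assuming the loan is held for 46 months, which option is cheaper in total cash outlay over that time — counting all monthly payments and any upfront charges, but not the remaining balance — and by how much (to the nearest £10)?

Loan A: at 4.125% the monthly rate is 0.0034375, so the payment is 945,500 × 0.0034375 / (1 − 1.0034375^−360) = £4,582.36.
Loan B: monthly rate = 3.36%/12 = 0.0028000; payment = 945,500 × 0.0028000 / (1 − (1+0.0028000)^−120) = £9,287.78.
Over 46 months: Loan A costs 46 × £4,582.36 + £22,700.00 = £233,488.56; Loan B costs 46 × £9,287.78 + £11,025.00 = £438,262.88.
Loan A is cheaper by £438,262.88 − £233,488.56 = £204,774.32.

Loan A by £204,770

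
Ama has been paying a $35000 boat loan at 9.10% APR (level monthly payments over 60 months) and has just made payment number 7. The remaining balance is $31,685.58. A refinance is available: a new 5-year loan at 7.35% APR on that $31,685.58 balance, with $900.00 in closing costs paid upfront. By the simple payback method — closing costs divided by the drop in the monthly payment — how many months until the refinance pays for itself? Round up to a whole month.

10 months

Current payment = 35,000 × 9.1%/12 / (1 − (1+0.0075833)^−60) = $728.24.
Refinanced payment = 31,685.58 × 0.0061250 / (1 − (1+0.0061250)^−60) = $632.66.
Monthly savings = $728.24 − $632.66 = $95.58.
Break-even = $900.00 / $95.58 = 9.42 → 10 months.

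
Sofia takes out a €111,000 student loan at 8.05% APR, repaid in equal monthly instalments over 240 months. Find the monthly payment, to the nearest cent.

€931.91

At 8.05% the monthly rate is 0.0067083, so the payment is 111,000 × 0.0067083 / (1 − 1.0067083^−240) = €931.91.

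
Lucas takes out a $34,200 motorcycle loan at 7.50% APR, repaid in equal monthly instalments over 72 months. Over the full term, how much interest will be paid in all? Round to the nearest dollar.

At 7.50% the monthly rate is 0.0062500, so the payment is 34,200 × 0.0062500 / (1 − 1.0062500^−72) = $591.32.
Total paid = 72 × $591.32 = $42,575.04; interest = $42,575.04 − $34,200 = $8,375.04.

$8,375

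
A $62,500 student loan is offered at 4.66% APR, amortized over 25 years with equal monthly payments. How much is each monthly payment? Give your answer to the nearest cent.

$353.10

At 4.66% the monthly rate is 0.0038833, so the payment is 62,500 × 0.0038833 / (1 − 1.0038833^−300) = $353.10.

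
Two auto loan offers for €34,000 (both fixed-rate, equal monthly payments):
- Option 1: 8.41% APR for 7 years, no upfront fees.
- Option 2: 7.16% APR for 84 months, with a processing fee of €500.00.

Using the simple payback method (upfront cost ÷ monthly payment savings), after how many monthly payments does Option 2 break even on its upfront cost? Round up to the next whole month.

Option 1: monthly rate = 8.41%/12 = 0.0070083; payment = 34,000 × 0.0070083 / (1 − (1+0.0070083)^−84) = €536.90.
Option 2: at 7.16% the monthly rate is 0.0059667, so the payment is 34,000 × 0.0059667 / (1 − 1.0059667^−84) = €515.81.
Monthly savings = €536.90 − €515.81 = €21.09.
Break-even = €500.00 / €21.09 = 23.71 → 24 months.

24 months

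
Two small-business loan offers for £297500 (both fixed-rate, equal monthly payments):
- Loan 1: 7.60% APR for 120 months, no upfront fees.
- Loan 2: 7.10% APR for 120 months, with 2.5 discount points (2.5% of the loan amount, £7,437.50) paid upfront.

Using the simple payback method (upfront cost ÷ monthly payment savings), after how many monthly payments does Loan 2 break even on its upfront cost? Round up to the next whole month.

Loan 1: at 7.60% the monthly rate is 0.0063333, so the payment is 297,500 × 0.0063333 / (1 − 1.0063333^−120) = £3,546.92.
Loan 2: monthly rate = 7.1%/12 = 0.0059167; payment = 297,500 × 0.0059167 / (1 − (1+0.0059167)^−120) = £3,469.58.
Monthly savings = £3,546.92 − £3,469.58 = £77.34.
Break-even = £7,437.50 / £77.34 = 96.17 → 97 months.

97 months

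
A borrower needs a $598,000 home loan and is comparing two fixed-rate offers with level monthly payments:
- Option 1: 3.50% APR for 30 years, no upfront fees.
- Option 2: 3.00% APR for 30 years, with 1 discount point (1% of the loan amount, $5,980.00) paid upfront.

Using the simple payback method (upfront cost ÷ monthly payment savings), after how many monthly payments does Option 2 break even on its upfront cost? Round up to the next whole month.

Option 1: monthly rate = 3.5%/12 = 0.0029167; payment = 598,000 × 0.0029167 / (1 − (1+0.0029167)^−360) = $2,685.29.
Option 2: monthly rate = 3%/12 = 0.0025000; payment = 598,000 × 0.0025000 / (1 − (1+0.0025000)^−360) = $2,521.19.
Monthly savings = $2,685.29 − $2,521.19 = $164.10.
Break-even = $5,980.00 / $164.10 = 36.44 → 37 months.

37 months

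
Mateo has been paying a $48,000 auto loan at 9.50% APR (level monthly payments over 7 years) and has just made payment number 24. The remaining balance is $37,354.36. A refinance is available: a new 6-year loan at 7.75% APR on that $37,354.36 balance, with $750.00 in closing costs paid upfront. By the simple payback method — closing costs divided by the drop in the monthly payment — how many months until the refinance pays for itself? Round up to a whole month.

6 months

Current payment = 48,000 × 9.5%/12 / (1 − (1+0.0079167)^−84) = $784.51.
Refinanced payment = 37,354.36 × 0.0064583 / (1 − (1+0.0064583)^−72) = $650.39.
Monthly savings = $784.51 − $650.39 = $134.12.
Break-even = $750.00 / $134.12 = 5.59 → 6 months.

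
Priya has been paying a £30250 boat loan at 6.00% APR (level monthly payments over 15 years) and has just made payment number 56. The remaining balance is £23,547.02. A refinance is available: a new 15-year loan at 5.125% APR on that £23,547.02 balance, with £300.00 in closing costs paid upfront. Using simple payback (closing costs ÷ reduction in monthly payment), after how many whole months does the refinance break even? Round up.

5 months

Current payment = 30,250 × 6%/12 / (1 − (1+0.0050000)^−180) = £255.27.
Refinanced payment = 23,547.02 × 0.0042708 / (1 − (1+0.0042708)^−180) = £187.75.
Monthly savings = £255.27 − £187.75 = £67.52.
Break-even = £300.00 / £67.52 = 4.44 → 5 months.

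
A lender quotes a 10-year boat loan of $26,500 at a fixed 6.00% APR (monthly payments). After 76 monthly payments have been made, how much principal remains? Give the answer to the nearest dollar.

$11,594

With monthly rate i = 6%/12 = 0.0050000, the balance after k of n payments is P · [(1+i)^n − (1+i)^k] / [(1+i)^n − 1].
(1+0.0050000)^120 = 1.81939673 and (1+0.0050000)^76 = 1.46090069, so the balance is 26,500 × (1.81939673 − 1.46090069) / (1.81939673 − 1) = $11,594.07.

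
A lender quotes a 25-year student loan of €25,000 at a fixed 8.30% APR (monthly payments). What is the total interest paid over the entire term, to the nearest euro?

At 8.30% the monthly rate is 0.0069167, so the payment is 25,000 × 0.0069167 / (1 − 1.0069167^−300) = €197.95.
Total paid = 300 × €197.95 = €59,385.00; interest = €59,385.00 − €25,000 = €34,385.00.

€34,385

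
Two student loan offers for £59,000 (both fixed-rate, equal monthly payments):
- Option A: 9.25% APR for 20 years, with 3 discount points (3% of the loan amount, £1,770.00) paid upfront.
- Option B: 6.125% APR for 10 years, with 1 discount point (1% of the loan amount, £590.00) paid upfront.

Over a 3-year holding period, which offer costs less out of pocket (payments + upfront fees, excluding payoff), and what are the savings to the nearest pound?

Option A: monthly rate = 9.25%/12 = 0.0077083; payment = 59,000 × 0.0077083 / (1 − (1+0.0077083)^−240) = £540.36.
Option B: monthly rate = 6.125%/12 = 0.0051042; payment = 59,000 × 0.0051042 / (1 − (1+0.0051042)^−120) = £658.73.
Over 36 months: Option A costs 36 × £540.36 + £1,770.00 = £21,222.96; Option B costs 36 × £658.73 + £590.00 = £24,304.28.
Option A is cheaper by £24,304.28 − £21,222.96 = £3,081.32.

Option A by £3,081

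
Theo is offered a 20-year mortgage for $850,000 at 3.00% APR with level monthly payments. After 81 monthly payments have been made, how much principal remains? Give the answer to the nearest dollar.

With monthly rate i = 3%/12 = 0.0025000, the balance after k of n payments is P · [(1+i)^n − (1+i)^k] / [(1+i)^n − 1].
(1+0.0025000)^240 = 1.82075500 and (1+0.0025000)^81 = 1.22415070, so the balance is 850,000 × (1.82075500 − 1.22415070) / (1.82075500 − 1) = $617,862.40.

$617,862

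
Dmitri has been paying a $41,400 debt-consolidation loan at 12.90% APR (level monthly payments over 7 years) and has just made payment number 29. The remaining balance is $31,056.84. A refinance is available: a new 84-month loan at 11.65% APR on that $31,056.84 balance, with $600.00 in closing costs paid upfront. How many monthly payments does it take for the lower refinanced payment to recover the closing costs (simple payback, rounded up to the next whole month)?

3 months

Current payment = 41,400 × 12.9%/12 / (1 − (1+0.0107500)^−84) = $750.90.
Refinanced payment = 31,056.84 × 0.0097083 / (1 − (1+0.0097083)^−84) = $542.44.
Monthly savings = $750.90 − $542.44 = $208.46.
Break-even = $600.00 / $208.46 = 2.88 → 3 months.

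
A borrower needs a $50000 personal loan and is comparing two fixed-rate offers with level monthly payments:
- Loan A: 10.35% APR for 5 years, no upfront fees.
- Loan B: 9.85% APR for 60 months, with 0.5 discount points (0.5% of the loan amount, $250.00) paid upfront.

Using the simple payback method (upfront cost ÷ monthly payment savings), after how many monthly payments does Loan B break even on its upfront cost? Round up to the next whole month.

21 months

Loan A: at 10.35% the monthly rate is 0.0086250, so the payment is 50,000 × 0.0086250 / (1 − 1.0086250^−60) = $1,070.98.
Loan B: monthly rate = 9.85%/12 = 0.0082083; payment = 50,000 × 0.0082083 / (1 − (1+0.0082083)^−60) = $1,058.67.
Monthly savings = $1,070.98 − $1,058.67 = $12.31.
Break-even = $250.00 / $12.31 = 20.31 → 21 months.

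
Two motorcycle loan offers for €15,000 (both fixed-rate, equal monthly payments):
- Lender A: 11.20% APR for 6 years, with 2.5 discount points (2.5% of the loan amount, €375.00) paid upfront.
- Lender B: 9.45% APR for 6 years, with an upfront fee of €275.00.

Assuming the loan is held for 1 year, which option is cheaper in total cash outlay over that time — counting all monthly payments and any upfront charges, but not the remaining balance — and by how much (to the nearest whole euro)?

Lender A: at 11.20% the monthly rate is 0.0093333, so the payment is 15,000 × 0.0093333 / (1 − 1.0093333^−72) = €287.05.
Lender B: monthly rate = 9.45%/12 = 0.0078750; payment = 15,000 × 0.0078750 / (1 − (1+0.0078750)^−72) = €273.75.
Over 12 months: Lender A costs 12 × €287.05 + €375.00 = €3,819.60; Lender B costs 12 × €273.75 + €275.00 = €3,560.00.
Lender B is cheaper by €3,819.60 − €3,560.00 = €259.60.

Lender B by €260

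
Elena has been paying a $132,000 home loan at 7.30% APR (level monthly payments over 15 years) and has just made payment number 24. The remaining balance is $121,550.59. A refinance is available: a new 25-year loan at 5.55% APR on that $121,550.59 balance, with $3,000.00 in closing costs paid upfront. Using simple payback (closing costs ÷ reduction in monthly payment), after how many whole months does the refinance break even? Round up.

Current payment = 132,000 × 7.3%/12 / (1 − (1+0.0060833)^−180) = $1,208.70.
Refinanced payment = 121,550.59 × 0.0046250 / (1 − (1+0.0046250)^−300) = $750.06.
Monthly savings = $1,208.70 − $750.06 = $458.64.
Break-even = $3,000.00 / $458.64 = 6.54 → 7 months.

7 months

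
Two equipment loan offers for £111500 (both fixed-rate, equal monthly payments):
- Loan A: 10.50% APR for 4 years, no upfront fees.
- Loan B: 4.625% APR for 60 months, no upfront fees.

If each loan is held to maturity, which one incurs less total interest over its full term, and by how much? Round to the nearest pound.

Loan A: at 10.50% the monthly rate is 0.0087500, so the payment is 111,500 × 0.0087500 / (1 − 1.0087500^−48) = £2,854.78.
Total interest on Loan A = 48 × £2,854.78 − £111,500 = £25,529.44.
Loan B: monthly rate = 4.625%/12 = 0.0038542; payment = 111,500 × 0.0038542 / (1 − (1+0.0038542)^−60) = £2,085.04.
Total interest on Loan B = 60 × £2,085.04 − £111,500 = £13,602.40.
Loan B is lower by £11,927.04.

Loan B by £11,927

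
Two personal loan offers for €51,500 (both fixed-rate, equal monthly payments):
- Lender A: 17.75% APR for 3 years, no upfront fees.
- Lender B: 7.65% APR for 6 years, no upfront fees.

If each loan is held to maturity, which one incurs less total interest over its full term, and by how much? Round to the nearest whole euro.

Lender A: monthly rate = 17.75%/12 = 0.0147917; payment = 51,500 × 0.0147917 / (1 − (1+0.0147917)^−36) = €1,855.40.
Total interest on Lender A = 36 × €1,855.40 − €51,500 = €15,294.40.
Lender B: monthly rate = 7.65%/12 = 0.0063750; payment = 51,500 × 0.0063750 / (1 − (1+0.0063750)^−72) = €894.19.
Total interest on Lender B = 72 × €894.19 − €51,500 = €12,881.68.
Lender B is lower by €2,412.72.

Lender B by €2,413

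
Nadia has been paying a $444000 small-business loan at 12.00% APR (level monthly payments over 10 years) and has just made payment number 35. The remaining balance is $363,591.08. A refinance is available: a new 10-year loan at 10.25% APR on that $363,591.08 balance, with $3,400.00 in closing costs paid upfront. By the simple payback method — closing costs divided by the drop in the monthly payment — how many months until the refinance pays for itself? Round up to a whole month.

3 months

Current payment = 444,000 × 12%/12 / (1 − (1+0.0100000)^−120) = $6,370.11.
Refinanced payment = 363,591.08 × 0.0085417 / (1 − (1+0.0085417)^−120) = $4,855.36.
Monthly savings = $6,370.11 − $4,855.36 = $1,514.75.
Break-even = $3,400.00 / $1,514.75 = 2.24 → 3 months.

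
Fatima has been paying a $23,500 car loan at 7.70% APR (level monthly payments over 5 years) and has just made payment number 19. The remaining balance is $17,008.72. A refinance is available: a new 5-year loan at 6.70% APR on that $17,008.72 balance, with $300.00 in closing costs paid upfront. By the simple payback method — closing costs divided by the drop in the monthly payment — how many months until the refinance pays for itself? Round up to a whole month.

3 months

Current payment = 23,500 × 7.7%/12 / (1 − (1+0.0064167)^−60) = $473.13.
Refinanced payment = 17,008.72 × 0.0055833 / (1 − (1+0.0055833)^−60) = $334.39.
Monthly savings = $473.13 − $334.39 = $138.74.
Break-even = $300.00 / $138.74 = 2.16 → 3 months.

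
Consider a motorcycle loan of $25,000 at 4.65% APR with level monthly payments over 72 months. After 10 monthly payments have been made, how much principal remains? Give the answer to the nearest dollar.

$21,930

With monthly rate i = 4.65%/12 = 0.0038750, the balance after k of n payments is P · [(1+i)^n − (1+i)^k] / [(1+i)^n − 1].
(1+0.0038750)^72 = 1.32109486 and (1+0.0038750)^10 = 1.03943273, so the balance is 25,000 × (1.32109486 − 1.03943273) / (1.32109486 − 1) = $21,929.82.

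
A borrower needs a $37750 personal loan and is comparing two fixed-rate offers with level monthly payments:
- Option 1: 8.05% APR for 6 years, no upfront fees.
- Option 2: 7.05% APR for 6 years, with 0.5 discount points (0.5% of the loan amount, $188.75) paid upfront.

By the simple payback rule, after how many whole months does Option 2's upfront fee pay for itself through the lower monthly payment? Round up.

Option 1: at 8.05% the monthly rate is 0.0067083, so the payment is 37,750 × 0.0067083 / (1 − 1.0067083^−72) = $662.80.
Option 2: at 7.05% the monthly rate is 0.0058750, so the payment is 37,750 × 0.0058750 / (1 − 1.0058750^−72) = $644.51.
Monthly savings = $662.80 − $644.51 = $18.29.
Break-even = $188.75 / $18.29 = 10.32 → 11 months.

11 months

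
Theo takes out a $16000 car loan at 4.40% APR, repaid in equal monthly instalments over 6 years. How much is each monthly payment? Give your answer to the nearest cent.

$253.25

Monthly rate = 4.4%/12 = 0.0036667; payment = 16,000 × 0.0036667 / (1 − (1+0.0036667)^−72) = $253.25.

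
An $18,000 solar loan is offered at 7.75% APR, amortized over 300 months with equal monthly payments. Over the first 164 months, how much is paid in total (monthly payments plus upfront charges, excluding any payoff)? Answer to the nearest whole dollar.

$22,297

At 7.75% the monthly rate is 0.0064583, so the payment is 18,000 × 0.0064583 / (1 − 1.0064583^−300) = $135.96.
Total outlay = 164 × $135.96 = $22,297.44.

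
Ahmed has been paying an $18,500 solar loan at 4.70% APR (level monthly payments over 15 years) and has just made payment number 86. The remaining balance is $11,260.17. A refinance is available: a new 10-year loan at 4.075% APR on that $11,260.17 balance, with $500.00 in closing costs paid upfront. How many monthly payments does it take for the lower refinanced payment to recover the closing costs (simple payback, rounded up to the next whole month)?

Current payment = 18,500 × 4.7%/12 / (1 − (1+0.0039167)^−180) = $143.42.
Refinanced payment = 11,260.17 × 0.0033958 / (1 − (1+0.0033958)^−120) = $114.41.
Monthly savings = $143.42 − $114.41 = $29.01.
Break-even = $500.00 / $29.01 = 17.24 → 18 months.

18 months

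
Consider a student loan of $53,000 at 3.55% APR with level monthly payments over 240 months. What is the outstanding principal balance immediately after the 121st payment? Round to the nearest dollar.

$30,932

With monthly rate i = 3.55%/12 = 0.0029583, the balance after k of n payments is P · [(1+i)^n − (1+i)^k] / [(1+i)^n − 1].
(1+0.0029583)^240 = 2.03186046 and (1+0.0029583)^121 = 1.42965034, so the balance is 53,000 × (2.03186046 − 1.42965034) / (2.03186046 − 1) = $30,931.64.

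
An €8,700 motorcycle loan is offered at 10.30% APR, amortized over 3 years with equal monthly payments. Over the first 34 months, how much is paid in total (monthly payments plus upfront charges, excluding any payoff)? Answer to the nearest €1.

€9,586

Monthly rate = 10.3%/12 = 0.0085833; payment = 8,700 × 0.0085833 / (1 − (1+0.0085833)^−36) = €281.95.
Total outlay = 34 × €281.95 = €9,586.30.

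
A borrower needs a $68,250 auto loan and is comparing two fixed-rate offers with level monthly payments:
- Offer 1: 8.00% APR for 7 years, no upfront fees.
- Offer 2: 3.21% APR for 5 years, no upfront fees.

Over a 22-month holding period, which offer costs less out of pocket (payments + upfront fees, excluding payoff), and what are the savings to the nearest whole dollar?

Offer 1: at 8.00% the monthly rate is 0.0066667, so the payment is 68,250 × 0.0066667 / (1 − 1.0066667^−84) = $1,063.76.
Offer 2: monthly rate = 3.21%/12 = 0.0026750; payment = 68,250 × 0.0026750 / (1 − (1+0.0026750)^−60) = $1,232.74.
Over 22 months: Offer 1 costs 22 × $1,063.76 = $23,402.72; Offer 2 costs 22 × $1,232.74 = $27,120.28.
Offer 1 is cheaper by $27,120.28 − $23,402.72 = $3,717.56.

Offer 1 by $3,718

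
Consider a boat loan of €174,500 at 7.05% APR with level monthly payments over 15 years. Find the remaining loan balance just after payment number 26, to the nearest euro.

With monthly rate i = 7.05%/12 = 0.0058750, the balance after k of n payments is P · [(1+i)^n − (1+i)^k] / [(1+i)^n − 1].
(1+0.0058750)^180 = 2.87026887 and (1+0.0058750)^26 = 1.16451308, so the balance is 174,500 × (2.87026887 − 1.16451308) / (2.87026887 − 1) = €159,150.58.

€159,151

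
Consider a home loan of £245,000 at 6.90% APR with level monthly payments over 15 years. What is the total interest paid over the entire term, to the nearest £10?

£148,920

Monthly rate = 6.9%/12 = 0.0057500; payment = 245,000 × 0.0057500 / (1 − (1+0.0057500)^−180) = £2,188.45.
Total paid = 180 × £2,188.45 = £393,921.00; interest = £393,921.00 − £245,000 = £148,921.00.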